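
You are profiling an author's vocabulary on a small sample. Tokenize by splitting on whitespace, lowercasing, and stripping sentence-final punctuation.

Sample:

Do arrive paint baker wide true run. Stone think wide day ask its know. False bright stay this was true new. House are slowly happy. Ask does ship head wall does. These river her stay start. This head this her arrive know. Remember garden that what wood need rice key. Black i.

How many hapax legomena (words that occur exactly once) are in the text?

31

Frequencies: this:3, arrive:2, wide:2, true:2, ask:2, know:2, stay:2, does:2, head:2, her:2, do:1, paint:1, baker:1, run:1, stone:1, think:1, day:1, its:1, false:1, bright:1, … (21 more, each freq 1)
Hapax (freq=1): are, baker, black, bright, day, do, false, garden, happy, house, i, its, key, need, new, paint, remember, rice, river, run, ship, slowly, start, stone, that, these, think, wall, was, what, wood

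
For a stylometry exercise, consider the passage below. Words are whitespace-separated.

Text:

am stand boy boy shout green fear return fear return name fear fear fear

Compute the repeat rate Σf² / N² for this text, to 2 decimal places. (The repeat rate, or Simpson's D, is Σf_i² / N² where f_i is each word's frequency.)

Frequencies: fear:5, boy:2, return:2, am:1, stand:1, shout:1, green:1, name:1
Σf² = 38; N² = 196
Repeat rate = 38 / 196 = 0.19

0.19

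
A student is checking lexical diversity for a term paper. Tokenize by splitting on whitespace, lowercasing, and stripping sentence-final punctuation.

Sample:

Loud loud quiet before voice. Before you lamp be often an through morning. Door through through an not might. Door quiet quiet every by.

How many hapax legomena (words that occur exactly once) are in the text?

Frequencies: quiet:3, through:3, loud:2, before:2, an:2, door:2, voice:1, you:1, lamp:1, be:1, often:1, morning:1, not:1, might:1, every:1, by:1
Hapax (freq=1): be, by, every, lamp, might, morning, not, often, voice, you

10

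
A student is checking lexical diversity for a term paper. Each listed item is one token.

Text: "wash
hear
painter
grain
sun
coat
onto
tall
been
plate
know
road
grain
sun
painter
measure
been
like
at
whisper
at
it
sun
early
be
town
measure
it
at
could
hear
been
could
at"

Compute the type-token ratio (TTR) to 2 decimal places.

N = 34 tokens, V = 21 types.
TTR = V / N = 21 / 34 = 0.62

0.62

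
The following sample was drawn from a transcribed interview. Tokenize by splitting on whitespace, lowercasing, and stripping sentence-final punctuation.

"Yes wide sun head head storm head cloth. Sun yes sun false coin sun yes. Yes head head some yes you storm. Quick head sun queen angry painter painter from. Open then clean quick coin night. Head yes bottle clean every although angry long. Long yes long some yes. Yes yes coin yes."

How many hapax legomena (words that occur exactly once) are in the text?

Frequencies: yes:11, head:7, sun:5, coin:3, long:3, storm:2, some:2, quick:2, angry:2, painter:2, clean:2, wide:1, cloth:1, false:1, you:1, queen:1, from:1, open:1, then:1, night:1, … (3 more, each freq 1)
Hapax (freq=1): although, bottle, cloth, every, false, from, night, open, queen, then, wide, you

12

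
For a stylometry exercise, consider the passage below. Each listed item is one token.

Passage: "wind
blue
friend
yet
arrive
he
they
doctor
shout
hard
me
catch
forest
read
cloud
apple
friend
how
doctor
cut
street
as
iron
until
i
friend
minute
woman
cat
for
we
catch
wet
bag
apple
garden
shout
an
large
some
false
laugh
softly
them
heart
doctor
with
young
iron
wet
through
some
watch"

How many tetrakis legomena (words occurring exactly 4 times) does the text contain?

Frequencies: friend:3, doctor:3, shout:2, catch:2, apple:2, iron:2, wet:2, some:2, wind:1, blue:1, yet:1, arrive:1, he:1, they:1, hard:1, me:1, forest:1, read:1, cloud:1, how:1, … (23 more, each freq 1)
Words with frequency 4: (none)

0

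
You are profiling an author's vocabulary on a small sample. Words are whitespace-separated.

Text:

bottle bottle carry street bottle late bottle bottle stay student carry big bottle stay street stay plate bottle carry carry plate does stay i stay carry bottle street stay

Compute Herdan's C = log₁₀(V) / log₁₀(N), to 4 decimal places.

0.6838

N = 29, V = 10.
log₁₀(V) = 1.000000, log₁₀(N) = 1.462398
C = 1.000000 / 1.462398 = 0.6838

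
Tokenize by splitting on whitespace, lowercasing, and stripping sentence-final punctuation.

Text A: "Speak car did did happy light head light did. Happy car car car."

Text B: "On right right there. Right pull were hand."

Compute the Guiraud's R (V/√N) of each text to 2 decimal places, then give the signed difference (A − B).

-0.46

A: V=6, N=13, R=1.66
B: V=6, N=8, R=2.12
Difference = 1.66 − 2.12 = -0.46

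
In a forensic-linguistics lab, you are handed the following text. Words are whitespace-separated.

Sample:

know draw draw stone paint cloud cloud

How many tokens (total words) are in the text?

Tokens: know, draw, draw, stone, paint, cloud, cloud
N = 7

7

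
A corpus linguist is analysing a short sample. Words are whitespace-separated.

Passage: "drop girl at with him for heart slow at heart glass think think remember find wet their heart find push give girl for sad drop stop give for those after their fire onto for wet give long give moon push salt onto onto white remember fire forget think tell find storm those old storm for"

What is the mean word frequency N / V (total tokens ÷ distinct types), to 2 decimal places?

N = 55 tokens, V = 30 types.
Mean frequency = N / V = 55 / 30 = 1.83

1.83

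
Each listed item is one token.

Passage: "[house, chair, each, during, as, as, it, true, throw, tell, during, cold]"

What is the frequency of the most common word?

Frequencies: during:2, as:2, house:1, chair:1, each:1, it:1, true:1, throw:1, tell:1, cold:1
Most common: 'during' with frequency 2.

2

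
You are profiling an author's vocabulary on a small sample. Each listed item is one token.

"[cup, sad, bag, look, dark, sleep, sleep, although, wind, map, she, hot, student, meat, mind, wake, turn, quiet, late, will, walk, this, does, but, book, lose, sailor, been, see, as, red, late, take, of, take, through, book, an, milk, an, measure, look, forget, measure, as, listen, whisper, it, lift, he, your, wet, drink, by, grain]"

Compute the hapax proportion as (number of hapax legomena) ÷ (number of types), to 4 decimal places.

Frequencies: look:2, sleep:2, late:2, book:2, as:2, take:2, an:2, measure:2, cup:1, sad:1, bag:1, dark:1, although:1, wind:1, map:1, she:1, hot:1, student:1, meat:1, mind:1, … (27 more, each freq 1)
Hapax count = 39; type count = 47.
Ratio = 39 / 47 = 0.8298

0.8298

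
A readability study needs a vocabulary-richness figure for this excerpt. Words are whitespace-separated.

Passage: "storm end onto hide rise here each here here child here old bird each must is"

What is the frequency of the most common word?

4

Frequencies: here:4, each:2, storm:1, end:1, onto:1, hide:1, rise:1, child:1, old:1, bird:1, must:1, is:1
Most common: 'here' with frequency 4.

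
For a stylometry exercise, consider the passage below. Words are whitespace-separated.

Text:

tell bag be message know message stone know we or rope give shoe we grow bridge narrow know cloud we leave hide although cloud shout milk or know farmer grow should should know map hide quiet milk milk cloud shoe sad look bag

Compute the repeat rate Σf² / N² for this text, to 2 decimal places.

Frequencies: know:5, we:3, cloud:3, milk:3, bag:2, message:2, or:2, shoe:2, grow:2, hide:2, should:2, tell:1, be:1, stone:1, rope:1, give:1, bridge:1, narrow:1, leave:1, although:1, … (6 more, each freq 1)
Σf² = 95; N² = 1849
Repeat rate = 95 / 1849 = 0.05

0.05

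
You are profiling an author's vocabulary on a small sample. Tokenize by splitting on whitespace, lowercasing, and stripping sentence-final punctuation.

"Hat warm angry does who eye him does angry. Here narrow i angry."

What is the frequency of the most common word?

Frequencies: angry:3, does:2, hat:1, warm:1, who:1, eye:1, him:1, here:1, narrow:1, i:1
Most common: 'angry' with frequency 3.

3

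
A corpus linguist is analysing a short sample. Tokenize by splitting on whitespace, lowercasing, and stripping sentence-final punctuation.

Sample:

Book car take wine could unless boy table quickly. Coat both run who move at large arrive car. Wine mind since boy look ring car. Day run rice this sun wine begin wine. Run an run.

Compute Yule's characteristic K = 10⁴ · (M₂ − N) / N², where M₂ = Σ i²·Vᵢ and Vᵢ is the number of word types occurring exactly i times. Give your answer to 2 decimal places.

246.91

Frequencies: wine:4, run:4, car:3, boy:2, book:1, take:1, could:1, unless:1, table:1, quickly:1, coat:1, both:1, who:1, move:1, at:1, large:1, arrive:1, mind:1, since:1, look:1, … (7 more, each freq 1)
N = 36. Frequency spectrum: V_1=23, V_2=1, V_3=1, V_4=2
M₂ = 1²·23 + 2²·1 + 3²·1 + 4²·2 = 68
K = 10000 × (68 − 36) / 36² = 246.91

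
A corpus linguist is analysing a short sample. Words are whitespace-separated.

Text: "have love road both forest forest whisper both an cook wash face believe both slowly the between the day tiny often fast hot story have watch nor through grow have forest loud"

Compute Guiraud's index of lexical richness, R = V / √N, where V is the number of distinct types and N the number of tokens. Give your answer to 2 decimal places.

4.42

N = 32, V = 25.
√N = 5.656854
R = 25 / 5.656854 = 4.42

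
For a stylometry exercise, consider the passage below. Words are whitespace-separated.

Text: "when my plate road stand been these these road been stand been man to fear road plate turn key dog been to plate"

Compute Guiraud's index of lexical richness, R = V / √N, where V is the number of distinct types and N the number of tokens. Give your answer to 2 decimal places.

2.71

N = 23, V = 13.
√N = 4.795832
R = 13 / 4.795832 = 2.71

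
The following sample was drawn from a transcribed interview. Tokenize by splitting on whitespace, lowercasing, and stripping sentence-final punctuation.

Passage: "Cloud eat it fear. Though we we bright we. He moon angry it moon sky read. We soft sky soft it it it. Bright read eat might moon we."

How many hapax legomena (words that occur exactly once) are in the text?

6

Frequencies: it:5, we:5, moon:3, eat:2, bright:2, sky:2, read:2, soft:2, cloud:1, fear:1, though:1, he:1, angry:1, might:1
Hapax (freq=1): angry, cloud, fear, he, might, though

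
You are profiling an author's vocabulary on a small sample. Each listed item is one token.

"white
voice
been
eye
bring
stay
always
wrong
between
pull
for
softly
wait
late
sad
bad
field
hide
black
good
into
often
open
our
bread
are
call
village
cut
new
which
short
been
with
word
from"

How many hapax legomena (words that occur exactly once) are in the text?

Frequencies: been:2, white:1, voice:1, eye:1, bring:1, stay:1, always:1, wrong:1, between:1, pull:1, for:1, softly:1, wait:1, late:1, sad:1, bad:1, field:1, hide:1, black:1, good:1, … (15 more, each freq 1)
Hapax (freq=1): always, are, bad, between, black, bread, bring, call, cut, eye, field, for, from, good, hide, into, late, new, often, open, our, pull, sad, short, softly, stay, village, voice, wait, which, white, with, word, wrong

34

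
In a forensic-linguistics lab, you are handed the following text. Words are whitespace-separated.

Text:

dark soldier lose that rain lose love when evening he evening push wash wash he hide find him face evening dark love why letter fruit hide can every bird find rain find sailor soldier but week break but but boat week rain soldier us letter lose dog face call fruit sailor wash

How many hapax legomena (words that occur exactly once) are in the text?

13

Frequencies: soldier:3, lose:3, rain:3, evening:3, wash:3, find:3, but:3, dark:2, love:2, he:2, hide:2, face:2, letter:2, fruit:2, sailor:2, week:2, that:1, when:1, push:1, him:1, … (9 more, each freq 1)
Hapax (freq=1): bird, boat, break, call, can, dog, every, him, push, that, us, when, why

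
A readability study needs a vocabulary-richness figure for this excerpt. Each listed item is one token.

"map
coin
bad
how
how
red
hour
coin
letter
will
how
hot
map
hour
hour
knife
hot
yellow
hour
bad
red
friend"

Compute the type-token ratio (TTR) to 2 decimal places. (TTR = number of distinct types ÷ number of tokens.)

0.55

N = 22 tokens, V = 12 types.
TTR = V / N = 12 / 22 = 0.55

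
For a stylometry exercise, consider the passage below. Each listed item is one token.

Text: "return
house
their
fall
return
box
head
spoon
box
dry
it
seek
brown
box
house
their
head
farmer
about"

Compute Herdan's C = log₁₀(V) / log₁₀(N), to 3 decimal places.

N = 19, V = 13.
log₁₀(V) = 1.113943, log₁₀(N) = 1.278754
C = 1.113943 / 1.278754 = 0.871

0.871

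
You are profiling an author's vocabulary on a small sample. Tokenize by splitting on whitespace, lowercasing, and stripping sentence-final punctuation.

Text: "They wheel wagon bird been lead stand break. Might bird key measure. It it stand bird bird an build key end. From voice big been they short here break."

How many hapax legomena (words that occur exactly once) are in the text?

13

Frequencies: bird:4, they:2, been:2, stand:2, break:2, key:2, it:2, wheel:1, wagon:1, lead:1, might:1, measure:1, an:1, build:1, end:1, from:1, voice:1, big:1, short:1, here:1
Hapax (freq=1): an, big, build, end, from, here, lead, measure, might, short, voice, wagon, wheel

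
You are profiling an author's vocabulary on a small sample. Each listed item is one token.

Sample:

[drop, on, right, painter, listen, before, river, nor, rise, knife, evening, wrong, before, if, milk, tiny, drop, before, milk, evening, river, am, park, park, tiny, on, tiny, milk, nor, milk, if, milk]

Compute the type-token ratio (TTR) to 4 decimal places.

0.5313

N = 32 tokens, V = 17 types.
TTR = V / N = 17 / 32 = 0.5313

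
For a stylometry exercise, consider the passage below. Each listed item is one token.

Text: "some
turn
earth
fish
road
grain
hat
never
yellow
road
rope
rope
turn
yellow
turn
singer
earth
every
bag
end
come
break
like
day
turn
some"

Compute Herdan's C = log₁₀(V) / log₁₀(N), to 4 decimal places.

N = 26, V = 18.
log₁₀(V) = 1.255273, log₁₀(N) = 1.414973
C = 1.255273 / 1.414973 = 0.8871

0.8871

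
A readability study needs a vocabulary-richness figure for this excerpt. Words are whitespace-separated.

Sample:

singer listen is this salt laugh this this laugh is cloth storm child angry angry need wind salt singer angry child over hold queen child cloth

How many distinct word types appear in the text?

15

Distinct types: {angry, child, cloth, hold, is, laugh, listen, need, over, queen, salt, singer, storm, this, wind}
V = 15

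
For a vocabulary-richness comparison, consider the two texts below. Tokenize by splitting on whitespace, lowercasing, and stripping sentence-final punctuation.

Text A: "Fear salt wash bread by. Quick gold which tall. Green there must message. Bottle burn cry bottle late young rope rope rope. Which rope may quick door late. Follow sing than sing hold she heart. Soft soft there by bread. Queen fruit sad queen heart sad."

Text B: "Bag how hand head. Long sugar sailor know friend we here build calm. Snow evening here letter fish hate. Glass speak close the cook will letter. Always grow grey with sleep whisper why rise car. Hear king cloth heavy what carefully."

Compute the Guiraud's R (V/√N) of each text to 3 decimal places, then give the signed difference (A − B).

A: V=31, N=46, R=4.571
B: V=39, N=41, R=6.091
Difference = 4.571 − 6.091 = -1.520

-1.520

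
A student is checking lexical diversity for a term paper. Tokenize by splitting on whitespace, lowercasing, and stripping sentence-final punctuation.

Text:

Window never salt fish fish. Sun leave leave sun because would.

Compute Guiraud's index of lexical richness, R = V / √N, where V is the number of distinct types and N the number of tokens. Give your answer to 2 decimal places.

N = 11, V = 8.
√N = 3.316625
R = 8 / 3.316625 = 2.41

2.41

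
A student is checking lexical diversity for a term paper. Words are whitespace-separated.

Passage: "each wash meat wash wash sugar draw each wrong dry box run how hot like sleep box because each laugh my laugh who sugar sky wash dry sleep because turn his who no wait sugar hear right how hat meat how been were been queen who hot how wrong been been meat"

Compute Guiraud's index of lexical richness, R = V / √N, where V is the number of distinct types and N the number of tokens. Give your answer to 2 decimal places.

N = 52, V = 28.
√N = 7.211103
R = 28 / 7.211103 = 3.88

3.88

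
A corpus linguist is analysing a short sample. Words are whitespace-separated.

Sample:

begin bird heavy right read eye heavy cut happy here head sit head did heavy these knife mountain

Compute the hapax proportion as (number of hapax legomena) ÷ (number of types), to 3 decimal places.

0.867

Frequencies: heavy:3, head:2, begin:1, bird:1, right:1, read:1, eye:1, cut:1, happy:1, here:1, sit:1, did:1, these:1, knife:1, mountain:1
Hapax count = 13; type count = 15.
Ratio = 13 / 15 = 0.867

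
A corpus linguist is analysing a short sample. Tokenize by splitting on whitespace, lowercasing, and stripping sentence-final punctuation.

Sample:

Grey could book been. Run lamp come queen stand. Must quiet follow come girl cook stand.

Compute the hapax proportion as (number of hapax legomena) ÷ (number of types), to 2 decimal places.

Frequencies: come:2, stand:2, grey:1, could:1, book:1, been:1, run:1, lamp:1, queen:1, must:1, quiet:1, follow:1, girl:1, cook:1
Hapax count = 12; type count = 14.
Ratio = 12 / 14 = 0.86

0.86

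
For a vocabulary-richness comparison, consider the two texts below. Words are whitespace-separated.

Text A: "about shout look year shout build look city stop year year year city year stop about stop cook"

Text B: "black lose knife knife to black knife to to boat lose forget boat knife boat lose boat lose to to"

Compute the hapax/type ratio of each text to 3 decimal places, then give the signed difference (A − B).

0.083

A: hapax=2, V=8, ratio=0.250
B: hapax=1, V=6, ratio=0.167
Difference = 0.250 − 0.167 = 0.083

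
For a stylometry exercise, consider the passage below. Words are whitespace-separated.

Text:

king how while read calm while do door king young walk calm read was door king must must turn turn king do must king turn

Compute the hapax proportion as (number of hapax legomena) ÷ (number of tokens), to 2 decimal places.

0.16

Frequencies: king:5, must:3, turn:3, while:2, read:2, calm:2, do:2, door:2, how:1, young:1, walk:1, was:1
Hapax count = 4; token count = 25.
Ratio = 4 / 25 = 0.16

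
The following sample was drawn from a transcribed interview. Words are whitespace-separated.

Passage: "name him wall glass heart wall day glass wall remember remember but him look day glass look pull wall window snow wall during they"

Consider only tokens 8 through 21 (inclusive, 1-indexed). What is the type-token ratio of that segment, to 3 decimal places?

Segment tokens 8–21: glass, wall, remember, remember, but, him, look, day, glass, look, pull, wall, window, snow
Segment N = 14, segment V = 10.
TTR = 10 / 14 = 0.714

0.714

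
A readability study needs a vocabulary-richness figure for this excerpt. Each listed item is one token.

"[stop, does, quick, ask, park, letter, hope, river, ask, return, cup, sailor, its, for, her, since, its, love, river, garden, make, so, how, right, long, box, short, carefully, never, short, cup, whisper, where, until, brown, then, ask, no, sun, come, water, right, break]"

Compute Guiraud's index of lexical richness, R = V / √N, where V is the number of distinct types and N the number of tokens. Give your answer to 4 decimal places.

5.4899

N = 43, V = 36.
√N = 6.557439
R = 36 / 6.557439 = 5.4899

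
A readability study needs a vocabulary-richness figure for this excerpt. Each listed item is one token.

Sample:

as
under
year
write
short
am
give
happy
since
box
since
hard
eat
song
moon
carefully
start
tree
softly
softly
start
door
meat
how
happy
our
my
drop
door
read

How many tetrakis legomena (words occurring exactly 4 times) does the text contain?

Frequencies: happy:2, since:2, start:2, softly:2, door:2, as:1, under:1, year:1, write:1, short:1, am:1, give:1, box:1, hard:1, eat:1, song:1, moon:1, carefully:1, tree:1, meat:1, … (5 more, each freq 1)
Words with frequency 4: (none)

0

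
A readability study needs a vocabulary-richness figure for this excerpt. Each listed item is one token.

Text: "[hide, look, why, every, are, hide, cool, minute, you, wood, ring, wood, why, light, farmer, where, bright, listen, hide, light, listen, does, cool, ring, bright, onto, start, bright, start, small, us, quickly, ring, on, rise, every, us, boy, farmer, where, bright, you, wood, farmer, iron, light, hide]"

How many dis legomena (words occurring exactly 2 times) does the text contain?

Frequencies: hide:4, bright:4, wood:3, ring:3, light:3, farmer:3, why:2, every:2, cool:2, you:2, where:2, listen:2, start:2, us:2, look:1, are:1, minute:1, does:1, onto:1, small:1, … (5 more, each freq 1)
Words with frequency 2: cool, every, listen, start, us, where, why, you

8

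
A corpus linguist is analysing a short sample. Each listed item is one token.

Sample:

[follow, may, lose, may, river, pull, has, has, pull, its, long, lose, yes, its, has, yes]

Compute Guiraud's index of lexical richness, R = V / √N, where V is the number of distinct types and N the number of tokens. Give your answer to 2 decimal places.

2.25

N = 16, V = 9.
√N = 4.000000
R = 9 / 4.000000 = 2.25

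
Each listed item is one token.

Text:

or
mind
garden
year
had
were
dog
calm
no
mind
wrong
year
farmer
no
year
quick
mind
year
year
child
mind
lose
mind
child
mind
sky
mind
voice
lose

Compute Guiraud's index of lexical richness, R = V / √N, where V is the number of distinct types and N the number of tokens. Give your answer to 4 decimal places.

2.9711

N = 29, V = 16.
√N = 5.385165
R = 16 / 5.385165 = 2.9711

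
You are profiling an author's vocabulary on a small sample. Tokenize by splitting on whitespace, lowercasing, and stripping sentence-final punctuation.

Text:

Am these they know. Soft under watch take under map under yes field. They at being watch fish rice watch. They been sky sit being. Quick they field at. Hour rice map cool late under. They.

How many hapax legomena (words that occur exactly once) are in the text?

Frequencies: they:5, under:4, watch:3, map:2, field:2, at:2, being:2, rice:2, am:1, these:1, know:1, soft:1, take:1, yes:1, fish:1, been:1, sky:1, sit:1, quick:1, hour:1, … (2 more, each freq 1)
Hapax (freq=1): am, been, cool, fish, hour, know, late, quick, sit, sky, soft, take, these, yes

14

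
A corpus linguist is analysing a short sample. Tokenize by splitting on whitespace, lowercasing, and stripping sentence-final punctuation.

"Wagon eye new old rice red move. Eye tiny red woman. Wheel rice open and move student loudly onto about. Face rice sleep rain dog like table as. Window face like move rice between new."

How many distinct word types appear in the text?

Distinct types: {about, and, as, between, dog, eye, face, like, loudly, move, new, old, onto, open, rain, red, rice, sleep, student, table, tiny, wagon, wheel, window, woman}
V = 25

25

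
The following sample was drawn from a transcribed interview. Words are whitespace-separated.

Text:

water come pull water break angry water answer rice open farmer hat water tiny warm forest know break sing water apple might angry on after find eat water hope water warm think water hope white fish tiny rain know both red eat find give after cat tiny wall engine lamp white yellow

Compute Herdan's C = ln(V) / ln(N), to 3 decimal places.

0.892

N = 52, V = 34.
ln(V) = 3.526361, ln(N) = 3.951244
C = 3.526361 / 3.951244 = 0.892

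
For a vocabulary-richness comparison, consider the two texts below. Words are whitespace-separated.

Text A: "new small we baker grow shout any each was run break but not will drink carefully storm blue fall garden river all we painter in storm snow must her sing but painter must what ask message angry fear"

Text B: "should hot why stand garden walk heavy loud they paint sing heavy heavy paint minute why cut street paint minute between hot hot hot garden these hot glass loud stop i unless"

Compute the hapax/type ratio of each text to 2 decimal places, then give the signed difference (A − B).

0.20

A: hapax=28, V=33, ratio=0.85
B: hapax=13, V=20, ratio=0.65
Difference = 0.85 − 0.65 = 0.20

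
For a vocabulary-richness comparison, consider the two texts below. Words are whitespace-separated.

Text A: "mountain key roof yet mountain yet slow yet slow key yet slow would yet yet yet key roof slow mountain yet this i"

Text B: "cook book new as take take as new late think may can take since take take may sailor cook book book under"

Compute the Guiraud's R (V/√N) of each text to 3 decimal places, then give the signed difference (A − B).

A: V=8, N=23, R=1.668
B: V=12, N=22, R=2.558
Difference = 1.668 − 2.558 = -0.890

-0.890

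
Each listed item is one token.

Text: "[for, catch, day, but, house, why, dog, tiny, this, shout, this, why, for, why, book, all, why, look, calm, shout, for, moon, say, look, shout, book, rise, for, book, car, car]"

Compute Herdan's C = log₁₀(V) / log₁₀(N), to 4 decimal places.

N = 31, V = 18.
log₁₀(V) = 1.255273, log₁₀(N) = 1.491362
C = 1.255273 / 1.491362 = 0.8417

0.8417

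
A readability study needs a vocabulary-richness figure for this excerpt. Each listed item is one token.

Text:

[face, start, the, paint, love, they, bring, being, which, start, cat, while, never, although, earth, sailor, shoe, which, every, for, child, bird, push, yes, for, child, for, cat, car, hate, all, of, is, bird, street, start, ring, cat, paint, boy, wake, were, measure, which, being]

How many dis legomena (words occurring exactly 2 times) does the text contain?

Frequencies: start:3, which:3, cat:3, for:3, paint:2, being:2, child:2, bird:2, face:1, the:1, love:1, they:1, bring:1, while:1, never:1, although:1, earth:1, sailor:1, shoe:1, every:1, … (13 more, each freq 1)
Words with frequency 2: being, bird, child, paint

4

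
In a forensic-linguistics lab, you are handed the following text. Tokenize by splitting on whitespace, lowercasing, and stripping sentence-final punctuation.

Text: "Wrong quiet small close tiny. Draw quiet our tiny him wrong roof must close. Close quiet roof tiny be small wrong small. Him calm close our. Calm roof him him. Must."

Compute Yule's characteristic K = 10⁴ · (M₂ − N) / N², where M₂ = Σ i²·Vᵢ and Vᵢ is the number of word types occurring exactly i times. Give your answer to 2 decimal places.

624.35

Frequencies: close:4, him:4, wrong:3, quiet:3, small:3, tiny:3, roof:3, our:2, must:2, calm:2, draw:1, be:1
N = 31. Frequency spectrum: V_1=2, V_2=3, V_3=5, V_4=2
M₂ = 1²·2 + 2²·3 + 3²·5 + 4²·2 = 91
K = 10000 × (91 − 31) / 31² = 624.35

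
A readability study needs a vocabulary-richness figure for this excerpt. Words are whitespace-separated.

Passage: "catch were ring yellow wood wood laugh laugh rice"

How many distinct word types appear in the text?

7

Distinct types: {catch, laugh, rice, ring, were, wood, yellow}
V = 7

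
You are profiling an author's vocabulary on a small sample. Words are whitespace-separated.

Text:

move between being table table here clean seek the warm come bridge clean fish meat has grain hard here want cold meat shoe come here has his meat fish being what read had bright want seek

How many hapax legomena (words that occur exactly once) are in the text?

Frequencies: here:3, meat:3, being:2, table:2, clean:2, seek:2, come:2, fish:2, has:2, want:2, move:1, between:1, the:1, warm:1, bridge:1, grain:1, hard:1, cold:1, shoe:1, his:1, … (4 more, each freq 1)
Hapax (freq=1): between, bridge, bright, cold, grain, had, hard, his, move, read, shoe, the, warm, what

14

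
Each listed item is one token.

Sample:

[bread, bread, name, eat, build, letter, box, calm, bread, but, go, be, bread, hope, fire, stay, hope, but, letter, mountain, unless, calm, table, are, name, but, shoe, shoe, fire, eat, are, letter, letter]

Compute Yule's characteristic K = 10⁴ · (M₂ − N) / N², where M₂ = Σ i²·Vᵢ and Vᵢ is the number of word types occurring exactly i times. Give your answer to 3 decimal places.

Frequencies: bread:4, letter:4, but:3, name:2, eat:2, calm:2, hope:2, fire:2, are:2, shoe:2, build:1, box:1, go:1, be:1, stay:1, mountain:1, unless:1, table:1
N = 33. Frequency spectrum: V_1=8, V_2=7, V_3=1, V_4=2
M₂ = 1²·8 + 2²·7 + 3²·1 + 4²·2 = 77
K = 10000 × (77 − 33) / 33² = 404.040

404.040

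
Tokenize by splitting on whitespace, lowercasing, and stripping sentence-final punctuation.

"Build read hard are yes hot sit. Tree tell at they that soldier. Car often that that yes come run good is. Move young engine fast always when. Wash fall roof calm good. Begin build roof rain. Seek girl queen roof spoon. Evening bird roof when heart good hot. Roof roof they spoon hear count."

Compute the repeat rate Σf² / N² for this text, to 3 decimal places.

0.036

Frequencies: roof:6, that:3, good:3, build:2, yes:2, hot:2, they:2, when:2, spoon:2, read:1, hard:1, are:1, sit:1, tree:1, tell:1, at:1, soldier:1, car:1, often:1, come:1, … (20 more, each freq 1)
Σf² = 109; N² = 3025
Repeat rate = 109 / 3025 = 0.036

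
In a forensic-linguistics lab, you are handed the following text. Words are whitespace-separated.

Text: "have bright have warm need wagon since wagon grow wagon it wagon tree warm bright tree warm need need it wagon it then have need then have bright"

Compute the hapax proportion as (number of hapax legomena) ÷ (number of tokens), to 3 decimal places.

0.071

Frequencies: wagon:5, have:4, need:4, bright:3, warm:3, it:3, tree:2, then:2, since:1, grow:1
Hapax count = 2; token count = 28.
Ratio = 2 / 28 = 0.071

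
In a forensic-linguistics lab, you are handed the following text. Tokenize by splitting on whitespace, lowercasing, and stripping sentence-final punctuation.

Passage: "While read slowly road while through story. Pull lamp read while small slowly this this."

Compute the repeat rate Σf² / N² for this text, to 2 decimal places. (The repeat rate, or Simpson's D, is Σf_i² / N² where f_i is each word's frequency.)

Frequencies: while:3, read:2, slowly:2, this:2, road:1, through:1, story:1, pull:1, lamp:1, small:1
Σf² = 27; N² = 225
Repeat rate = 27 / 225 = 0.12

0.12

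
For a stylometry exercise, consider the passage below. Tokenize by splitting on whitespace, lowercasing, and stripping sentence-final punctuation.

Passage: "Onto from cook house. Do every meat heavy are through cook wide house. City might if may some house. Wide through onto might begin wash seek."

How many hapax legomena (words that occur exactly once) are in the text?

Frequencies: house:3, onto:2, cook:2, through:2, wide:2, might:2, from:1, do:1, every:1, meat:1, heavy:1, are:1, city:1, if:1, may:1, some:1, begin:1, wash:1, seek:1
Hapax (freq=1): are, begin, city, do, every, from, heavy, if, may, meat, seek, some, wash

13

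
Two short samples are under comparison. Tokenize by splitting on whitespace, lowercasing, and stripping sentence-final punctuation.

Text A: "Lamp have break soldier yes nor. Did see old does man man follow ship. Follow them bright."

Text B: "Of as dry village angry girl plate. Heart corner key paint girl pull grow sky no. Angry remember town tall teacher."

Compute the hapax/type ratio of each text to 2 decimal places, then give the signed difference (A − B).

-0.02

A: hapax=13, V=15, ratio=0.87
B: hapax=17, V=19, ratio=0.89
Difference = 0.87 − 0.89 = -0.02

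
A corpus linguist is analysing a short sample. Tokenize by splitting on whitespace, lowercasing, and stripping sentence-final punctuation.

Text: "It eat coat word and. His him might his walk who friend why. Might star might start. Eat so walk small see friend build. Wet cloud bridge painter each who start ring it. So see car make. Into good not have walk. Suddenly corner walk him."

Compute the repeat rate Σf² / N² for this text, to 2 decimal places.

0.04

Frequencies: walk:4, might:3, it:2, eat:2, his:2, him:2, who:2, friend:2, start:2, so:2, see:2, coat:1, word:1, and:1, why:1, star:1, small:1, build:1, wet:1, cloud:1, … (12 more, each freq 1)
Σf² = 82; N² = 2116
Repeat rate = 82 / 2116 = 0.04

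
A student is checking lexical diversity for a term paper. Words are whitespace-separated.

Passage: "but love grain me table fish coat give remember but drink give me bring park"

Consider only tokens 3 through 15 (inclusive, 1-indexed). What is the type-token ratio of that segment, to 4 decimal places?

0.8462

Segment tokens 3–15: grain, me, table, fish, coat, give, remember, but, drink, give, me, bring, park
Segment N = 13, segment V = 11.
TTR = 11 / 13 = 0.8462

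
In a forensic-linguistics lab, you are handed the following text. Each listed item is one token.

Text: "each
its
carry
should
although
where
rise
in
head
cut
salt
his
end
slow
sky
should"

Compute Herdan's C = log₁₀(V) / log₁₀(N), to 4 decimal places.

N = 16, V = 15.
log₁₀(V) = 1.176091, log₁₀(N) = 1.204120
C = 1.176091 / 1.204120 = 0.9767

0.9767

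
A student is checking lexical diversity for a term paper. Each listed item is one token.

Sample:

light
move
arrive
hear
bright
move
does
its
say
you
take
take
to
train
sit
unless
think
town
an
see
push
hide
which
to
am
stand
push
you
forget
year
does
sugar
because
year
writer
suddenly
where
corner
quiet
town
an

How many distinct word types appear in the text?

32

Distinct types: {am, an, arrive, because, bright, corner, does, forget, hear, hide, its, light, move, push, quiet, say, see, sit, stand, suddenly, sugar, take, think, to, town, train, unless, where, which, writer, year, you}
V = 32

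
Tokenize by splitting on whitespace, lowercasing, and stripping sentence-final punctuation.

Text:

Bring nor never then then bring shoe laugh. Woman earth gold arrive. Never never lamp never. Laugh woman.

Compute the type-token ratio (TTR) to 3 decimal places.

N = 18 tokens, V = 11 types.
TTR = V / N = 11 / 18 = 0.611

0.611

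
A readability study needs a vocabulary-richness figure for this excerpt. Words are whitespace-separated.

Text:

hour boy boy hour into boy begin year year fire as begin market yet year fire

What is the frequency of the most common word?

3

Frequencies: boy:3, year:3, hour:2, begin:2, fire:2, into:1, as:1, market:1, yet:1
Most common: 'boy' with frequency 3.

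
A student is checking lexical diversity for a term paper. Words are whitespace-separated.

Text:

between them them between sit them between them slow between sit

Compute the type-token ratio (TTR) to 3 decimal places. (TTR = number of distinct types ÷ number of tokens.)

0.364

N = 11 tokens, V = 4 types.
TTR = V / N = 4 / 11 = 0.364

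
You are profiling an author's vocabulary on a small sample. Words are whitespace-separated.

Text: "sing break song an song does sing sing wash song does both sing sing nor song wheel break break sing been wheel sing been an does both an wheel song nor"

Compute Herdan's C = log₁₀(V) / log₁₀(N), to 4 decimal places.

N = 31, V = 10.
log₁₀(V) = 1.000000, log₁₀(N) = 1.491362
C = 1.000000 / 1.491362 = 0.6705

0.6705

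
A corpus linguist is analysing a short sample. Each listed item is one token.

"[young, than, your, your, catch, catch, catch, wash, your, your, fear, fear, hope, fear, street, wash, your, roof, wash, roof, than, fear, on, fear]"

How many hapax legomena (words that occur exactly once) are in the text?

Frequencies: your:5, fear:5, catch:3, wash:3, than:2, roof:2, young:1, hope:1, street:1, on:1
Hapax (freq=1): hope, on, street, young

4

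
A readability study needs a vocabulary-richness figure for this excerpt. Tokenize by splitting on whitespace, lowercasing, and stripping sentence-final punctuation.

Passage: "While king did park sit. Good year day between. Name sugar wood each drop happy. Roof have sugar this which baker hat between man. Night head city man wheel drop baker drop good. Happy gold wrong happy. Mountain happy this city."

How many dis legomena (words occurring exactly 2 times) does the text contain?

7

Frequencies: happy:4, drop:3, good:2, between:2, sugar:2, this:2, baker:2, man:2, city:2, while:1, king:1, did:1, park:1, sit:1, year:1, day:1, name:1, wood:1, each:1, roof:1, … (9 more, each freq 1)
Words with frequency 2: baker, between, city, good, man, sugar, this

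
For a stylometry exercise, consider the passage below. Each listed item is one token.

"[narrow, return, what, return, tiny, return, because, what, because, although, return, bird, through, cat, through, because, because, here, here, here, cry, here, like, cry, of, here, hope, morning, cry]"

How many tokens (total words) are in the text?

29

Tokens: narrow, return, what, return, tiny, return, because, what, because, although, return, bird, through, cat, through, because, because, here, here, here, cry, here, like, cry, of, here, hope, morning, cry
N = 29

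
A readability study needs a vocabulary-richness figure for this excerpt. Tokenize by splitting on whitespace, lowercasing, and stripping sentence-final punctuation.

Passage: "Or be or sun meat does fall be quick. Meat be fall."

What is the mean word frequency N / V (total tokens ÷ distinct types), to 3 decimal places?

1.714

N = 12 tokens, V = 7 types.
Mean frequency = N / V = 12 / 7 = 1.714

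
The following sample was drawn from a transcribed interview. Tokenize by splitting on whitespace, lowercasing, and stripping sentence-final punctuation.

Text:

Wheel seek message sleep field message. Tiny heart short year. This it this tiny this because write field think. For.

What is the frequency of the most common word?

Frequencies: this:3, message:2, field:2, tiny:2, wheel:1, seek:1, sleep:1, heart:1, short:1, year:1, it:1, because:1, write:1, think:1, for:1
Most common: 'this' with frequency 3.

3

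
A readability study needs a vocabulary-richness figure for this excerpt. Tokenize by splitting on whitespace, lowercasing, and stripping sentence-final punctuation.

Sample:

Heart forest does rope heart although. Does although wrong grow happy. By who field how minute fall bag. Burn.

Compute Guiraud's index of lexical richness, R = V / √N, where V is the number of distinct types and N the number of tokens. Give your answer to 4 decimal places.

3.6707

N = 19, V = 16.
√N = 4.358899
R = 16 / 4.358899 = 3.6707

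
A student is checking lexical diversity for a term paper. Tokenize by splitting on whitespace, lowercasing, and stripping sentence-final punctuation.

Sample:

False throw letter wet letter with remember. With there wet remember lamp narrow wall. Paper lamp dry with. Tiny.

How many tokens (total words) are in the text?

Tokens: false, throw, letter, wet, letter, with, remember, with, there, wet, remember, lamp, narrow, wall, paper, lamp, dry, with, tiny
N = 19

19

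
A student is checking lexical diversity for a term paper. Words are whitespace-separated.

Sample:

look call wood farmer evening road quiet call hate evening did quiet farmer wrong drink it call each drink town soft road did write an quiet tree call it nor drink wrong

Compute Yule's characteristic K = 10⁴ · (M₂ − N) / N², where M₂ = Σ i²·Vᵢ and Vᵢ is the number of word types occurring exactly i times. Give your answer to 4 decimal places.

351.5625

Frequencies: call:4, quiet:3, drink:3, farmer:2, evening:2, road:2, did:2, wrong:2, it:2, look:1, wood:1, hate:1, each:1, town:1, soft:1, write:1, an:1, tree:1, nor:1
N = 32. Frequency spectrum: V_1=10, V_2=6, V_3=2, V_4=1
M₂ = 1²·10 + 2²·6 + 3²·2 + 4²·1 = 68
K = 10000 × (68 − 32) / 32² = 351.5625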